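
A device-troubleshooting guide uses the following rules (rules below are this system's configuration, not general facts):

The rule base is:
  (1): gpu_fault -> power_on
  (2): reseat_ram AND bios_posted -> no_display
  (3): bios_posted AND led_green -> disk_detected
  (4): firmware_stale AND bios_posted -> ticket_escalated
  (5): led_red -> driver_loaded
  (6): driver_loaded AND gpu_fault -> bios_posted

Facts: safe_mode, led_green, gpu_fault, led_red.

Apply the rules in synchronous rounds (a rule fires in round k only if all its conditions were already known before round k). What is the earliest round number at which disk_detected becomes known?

3

[1] (1) [gpu_fault -> power_on]; (5) [led_red -> driver_loaded]. ⇒ new: power_on, driver_loaded.
[2] (6) [driver_loaded AND gpu_fault -> bios_posted]. ⇒ new: bios_posted.
[3] (3) [bios_posted AND led_green -> disk_detected]. ⇒ new: disk_detected.
disk_detected first appears in round 3.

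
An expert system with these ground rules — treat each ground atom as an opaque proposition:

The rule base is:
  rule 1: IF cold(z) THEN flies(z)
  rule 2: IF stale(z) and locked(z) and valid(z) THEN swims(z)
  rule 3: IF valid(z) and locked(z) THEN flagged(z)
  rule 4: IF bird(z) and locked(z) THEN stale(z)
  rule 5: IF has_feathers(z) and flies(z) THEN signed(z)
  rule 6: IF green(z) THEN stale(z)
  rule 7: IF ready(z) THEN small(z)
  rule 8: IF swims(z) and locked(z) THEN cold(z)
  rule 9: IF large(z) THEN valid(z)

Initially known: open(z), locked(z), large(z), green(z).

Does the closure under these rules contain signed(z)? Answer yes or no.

Round 1 — rule 6, rule 9, derive stale(z), valid(z).
Round 2 — rule 2, rule 3, derive swims(z), flagged(z).
Round 3 — rule 8, derive cold(z).
Round 4 — rule 1, derive flies(z).
Fixed point reached. signed(z) is concluded only by rule 5; rule 5 needs has_feathers(z) (never derived).

no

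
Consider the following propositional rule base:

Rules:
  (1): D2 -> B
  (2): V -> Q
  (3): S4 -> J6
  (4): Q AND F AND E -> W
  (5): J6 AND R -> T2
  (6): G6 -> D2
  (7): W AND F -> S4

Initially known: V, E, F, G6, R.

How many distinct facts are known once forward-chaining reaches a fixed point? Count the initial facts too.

Round 1 — (2), (6), derive Q, D2.
Round 2 — (1), (4), derive B, W.
Round 3 — (7), derive S4.
Round 4 — (3), derive J6.
Round 5 — (5), derive T2.
Closure: {B, D2, E, F, G6, J6, Q, R, S4, T2, V, W} — 12 facts.

12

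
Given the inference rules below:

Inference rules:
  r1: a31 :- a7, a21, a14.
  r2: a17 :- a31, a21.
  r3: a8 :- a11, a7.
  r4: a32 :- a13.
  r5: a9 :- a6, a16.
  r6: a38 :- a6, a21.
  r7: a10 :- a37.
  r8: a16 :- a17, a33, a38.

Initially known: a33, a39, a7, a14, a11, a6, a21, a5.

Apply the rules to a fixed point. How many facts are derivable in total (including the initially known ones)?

14

Round 1 fires r1, r3, r6, giving a31, a8, a38.
Round 2 fires r2, giving a17.
Round 3 fires r8, giving a16.
Round 4 fires r5, giving a9.
Closure: {a11, a14, a16, a17, a21, a31, a33, a38, a39, a5, a6, a7, a8, a9} — 14 facts.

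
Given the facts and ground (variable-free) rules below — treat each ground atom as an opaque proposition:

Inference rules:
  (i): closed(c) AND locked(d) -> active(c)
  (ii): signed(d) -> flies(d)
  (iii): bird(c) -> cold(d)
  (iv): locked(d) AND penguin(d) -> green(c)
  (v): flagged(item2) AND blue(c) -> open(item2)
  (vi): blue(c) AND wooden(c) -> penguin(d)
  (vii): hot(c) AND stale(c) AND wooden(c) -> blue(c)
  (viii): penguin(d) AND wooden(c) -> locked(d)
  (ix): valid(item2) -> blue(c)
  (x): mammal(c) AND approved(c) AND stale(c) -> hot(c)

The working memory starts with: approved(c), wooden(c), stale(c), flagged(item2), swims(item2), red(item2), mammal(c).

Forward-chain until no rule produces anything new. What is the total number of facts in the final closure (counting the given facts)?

13

Round 1: (x) [mammal(c) AND approved(c) AND stale(c) -> hot(c)]. New: hot(c).
Round 2: (vii) [hot(c) AND stale(c) AND wooden(c) -> blue(c)]. New: blue(c).
Round 3: (v) [flagged(item2) AND blue(c) -> open(item2)]; (vi) [blue(c) AND wooden(c) -> penguin(d)]. New: open(item2), penguin(d).
Round 4: (viii) [penguin(d) AND wooden(c) -> locked(d)]. New: locked(d).
Round 5: (iv) [locked(d) AND penguin(d) -> green(c)]. New: green(c).
Closure: {approved(c), blue(c), flagged(item2), green(c), hot(c), locked(d), mammal(c), open(item2), penguin(d), red(item2), stale(c), swims(item2), wooden(c)} — 13 facts.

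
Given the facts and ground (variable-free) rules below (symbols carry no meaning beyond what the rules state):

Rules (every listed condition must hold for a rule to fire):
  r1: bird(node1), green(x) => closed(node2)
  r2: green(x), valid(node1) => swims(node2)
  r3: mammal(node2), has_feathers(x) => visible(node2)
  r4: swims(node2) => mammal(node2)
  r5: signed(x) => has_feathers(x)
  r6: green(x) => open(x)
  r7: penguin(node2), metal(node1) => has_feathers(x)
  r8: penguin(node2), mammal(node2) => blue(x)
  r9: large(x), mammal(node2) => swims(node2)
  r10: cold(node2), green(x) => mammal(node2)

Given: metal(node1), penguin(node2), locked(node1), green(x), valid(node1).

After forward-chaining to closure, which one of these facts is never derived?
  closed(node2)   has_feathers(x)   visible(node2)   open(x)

Round 1: r2 [green(x), valid(node1) => swims(node2)]; r6 [green(x) => open(x)]; r7 [penguin(node2), metal(node1) => has_feathers(x)]. New: swims(node2), open(x), has_feathers(x).
Round 2: r4 [swims(node2) => mammal(node2)]. New: mammal(node2).
Round 3: r3 [mammal(node2), has_feathers(x) => visible(node2)]; r8 [penguin(node2), mammal(node2) => blue(x)]. New: visible(node2), blue(x).
Derived: has_feathers(x) (round 1), visible(node2) (round 3), open(x) (round 1). closed(node2) never appears in any round.

closed(node2)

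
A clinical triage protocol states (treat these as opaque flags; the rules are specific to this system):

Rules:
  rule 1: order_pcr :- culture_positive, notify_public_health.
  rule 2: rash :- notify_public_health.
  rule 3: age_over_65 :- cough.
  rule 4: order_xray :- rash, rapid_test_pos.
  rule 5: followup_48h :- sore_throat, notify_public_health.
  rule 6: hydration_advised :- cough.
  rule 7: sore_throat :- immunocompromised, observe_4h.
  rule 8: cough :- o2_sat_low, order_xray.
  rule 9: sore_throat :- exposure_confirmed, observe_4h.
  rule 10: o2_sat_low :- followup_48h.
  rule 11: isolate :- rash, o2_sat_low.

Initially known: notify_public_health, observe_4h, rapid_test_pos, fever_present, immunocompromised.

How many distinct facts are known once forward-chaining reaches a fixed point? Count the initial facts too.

14

Round 1: rule 2 [rash :- notify_public_health.]; rule 7 [sore_throat :- immunocompromised, observe_4h.]. New: rash, sore_throat.
Round 2: rule 4 [order_xray :- rash, rapid_test_pos.]; rule 5 [followup_48h :- sore_throat, notify_public_health.]. New: order_xray, followup_48h.
Round 3: rule 10 [o2_sat_low :- followup_48h.]. New: o2_sat_low.
Round 4: rule 8 [cough :- o2_sat_low, order_xray.]; rule 11 [isolate :- rash, o2_sat_low.]. New: cough, isolate.
Round 5: rule 3 [age_over_65 :- cough.]; rule 6 [hydration_advised :- cough.]. New: age_over_65, hydration_advised.
Closure: {age_over_65, cough, fever_present, followup_48h, hydration_advised, immunocompromised, isolate, notify_public_health, o2_sat_low, observe_4h, order_xray, rapid_test_pos, rash, sore_throat} — 14 facts.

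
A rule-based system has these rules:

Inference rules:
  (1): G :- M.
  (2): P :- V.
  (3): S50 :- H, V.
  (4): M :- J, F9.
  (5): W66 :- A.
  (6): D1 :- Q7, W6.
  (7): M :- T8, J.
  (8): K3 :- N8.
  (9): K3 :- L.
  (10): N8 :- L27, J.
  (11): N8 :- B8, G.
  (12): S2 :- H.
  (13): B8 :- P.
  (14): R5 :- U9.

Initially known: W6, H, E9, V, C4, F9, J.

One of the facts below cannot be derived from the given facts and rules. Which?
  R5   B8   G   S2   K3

R5

Round 1 fires (2), (3), (4), (12), giving P, S50, M, S2.
Round 2 fires (1), (13), giving G, B8.
Round 3 fires (11), giving N8.
Round 4 fires (8), giving K3.
Derived: G (round 2), S2 (round 1), B8 (round 2), K3 (round 4). R5 never appears in any round.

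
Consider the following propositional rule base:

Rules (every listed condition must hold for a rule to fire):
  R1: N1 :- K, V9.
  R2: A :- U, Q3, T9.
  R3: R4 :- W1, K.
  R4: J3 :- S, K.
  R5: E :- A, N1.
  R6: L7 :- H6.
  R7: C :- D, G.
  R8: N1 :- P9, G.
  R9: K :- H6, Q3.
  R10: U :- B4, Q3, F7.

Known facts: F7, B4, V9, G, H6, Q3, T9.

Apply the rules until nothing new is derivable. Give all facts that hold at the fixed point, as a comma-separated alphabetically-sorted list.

A, B4, E, F7, G, H6, K, L7, N1, Q3, T9, U, V9

Round 1 fires R6, R9, R10, giving L7, K, U.
Round 2 fires R1, R2, giving N1, A.
Round 3 fires R5, giving E.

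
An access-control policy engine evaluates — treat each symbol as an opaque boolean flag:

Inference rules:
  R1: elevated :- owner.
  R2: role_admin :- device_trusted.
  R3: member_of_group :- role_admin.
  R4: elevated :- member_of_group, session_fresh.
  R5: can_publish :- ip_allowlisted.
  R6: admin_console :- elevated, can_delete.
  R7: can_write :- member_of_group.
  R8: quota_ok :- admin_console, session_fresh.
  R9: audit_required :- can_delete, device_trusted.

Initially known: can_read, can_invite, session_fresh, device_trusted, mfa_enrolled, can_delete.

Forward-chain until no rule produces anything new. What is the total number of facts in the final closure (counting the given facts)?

Round 1: R2 [role_admin :- device_trusted.]; R9 [audit_required :- can_delete, device_trusted.]. Adds role_admin, audit_required.
Round 2: R3 [member_of_group :- role_admin.]. Adds member_of_group.
Round 3: R4 [elevated :- member_of_group, session_fresh.]; R7 [can_write :- member_of_group.]. Adds elevated, can_write.
Round 4: R6 [admin_console :- elevated, can_delete.]. Adds admin_console.
Round 5: R8 [quota_ok :- admin_console, session_fresh.]. Adds quota_ok.
Closure: {admin_console, audit_required, can_delete, can_invite, can_read, can_write, device_trusted, elevated, member_of_group, mfa_enrolled, quota_ok, role_admin, session_fresh} — 13 facts.

13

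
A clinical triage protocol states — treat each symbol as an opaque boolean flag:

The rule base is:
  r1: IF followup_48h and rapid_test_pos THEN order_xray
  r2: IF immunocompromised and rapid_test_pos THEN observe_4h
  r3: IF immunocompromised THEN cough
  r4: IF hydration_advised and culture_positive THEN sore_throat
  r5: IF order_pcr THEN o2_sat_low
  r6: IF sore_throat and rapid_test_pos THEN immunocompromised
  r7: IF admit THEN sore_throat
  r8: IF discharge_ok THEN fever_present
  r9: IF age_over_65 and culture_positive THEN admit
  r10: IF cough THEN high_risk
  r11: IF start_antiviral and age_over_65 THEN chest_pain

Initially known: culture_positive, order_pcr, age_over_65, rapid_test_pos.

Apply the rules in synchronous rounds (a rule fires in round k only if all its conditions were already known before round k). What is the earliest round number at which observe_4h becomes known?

Round 1: r5 [IF order_pcr THEN o2_sat_low]; r9 [IF age_over_65 and culture_positive THEN admit]. Adds o2_sat_low, admit.
Round 2: r7 [IF admit THEN sore_throat]. Adds sore_throat.
Round 3: r6 [IF sore_throat and rapid_test_pos THEN immunocompromised]. Adds immunocompromised.
Round 4: r2 [IF immunocompromised and rapid_test_pos THEN observe_4h]; r3 [IF immunocompromised THEN cough]. Adds observe_4h, cough.
observe_4h first appears in round 4.

4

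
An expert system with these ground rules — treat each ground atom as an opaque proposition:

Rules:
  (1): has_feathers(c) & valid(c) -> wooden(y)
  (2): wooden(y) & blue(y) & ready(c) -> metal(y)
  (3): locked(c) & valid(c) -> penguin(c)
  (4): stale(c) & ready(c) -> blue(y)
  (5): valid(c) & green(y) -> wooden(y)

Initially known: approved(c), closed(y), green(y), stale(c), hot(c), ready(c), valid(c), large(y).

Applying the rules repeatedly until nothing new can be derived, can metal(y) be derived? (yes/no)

yes

[1] (4) [stale(c) & ready(c) -> blue(y)]; (5) [valid(c) & green(y) -> wooden(y)]. ⇒ new: blue(y), wooden(y).
[2] (2) [wooden(y) & blue(y) & ready(c) -> metal(y)]. ⇒ new: metal(y).
metal(y) appears in round 2, so it is derivable.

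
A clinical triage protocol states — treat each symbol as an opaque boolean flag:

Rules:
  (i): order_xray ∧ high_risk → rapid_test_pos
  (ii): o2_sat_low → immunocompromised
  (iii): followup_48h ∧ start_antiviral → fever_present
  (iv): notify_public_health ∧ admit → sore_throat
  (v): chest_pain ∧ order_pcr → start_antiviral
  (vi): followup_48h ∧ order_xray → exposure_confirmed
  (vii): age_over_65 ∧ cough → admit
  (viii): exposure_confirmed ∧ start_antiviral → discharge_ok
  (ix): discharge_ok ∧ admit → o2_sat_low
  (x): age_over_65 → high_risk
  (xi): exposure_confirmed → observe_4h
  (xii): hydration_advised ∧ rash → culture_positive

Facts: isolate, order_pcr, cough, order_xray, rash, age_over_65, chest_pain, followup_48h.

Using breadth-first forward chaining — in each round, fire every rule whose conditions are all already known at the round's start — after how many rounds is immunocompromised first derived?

Round 1: (v) [chest_pain ∧ order_pcr → start_antiviral]; (vi) [followup_48h ∧ order_xray → exposure_confirmed]; (vii) [age_over_65 ∧ cough → admit]; (x) [age_over_65 → high_risk]. New: start_antiviral, exposure_confirmed, admit, high_risk.
Round 2: (i) [order_xray ∧ high_risk → rapid_test_pos]; (iii) [followup_48h ∧ start_antiviral → fever_present]; (viii) [exposure_confirmed ∧ start_antiviral → discharge_ok]; (xi) [exposure_confirmed → observe_4h]. New: rapid_test_pos, fever_present, discharge_ok, observe_4h.
Round 3: (ix) [discharge_ok ∧ admit → o2_sat_low]. New: o2_sat_low.
Round 4: (ii) [o2_sat_low → immunocompromised]. New: immunocompromised.
immunocompromised first appears in round 4.

4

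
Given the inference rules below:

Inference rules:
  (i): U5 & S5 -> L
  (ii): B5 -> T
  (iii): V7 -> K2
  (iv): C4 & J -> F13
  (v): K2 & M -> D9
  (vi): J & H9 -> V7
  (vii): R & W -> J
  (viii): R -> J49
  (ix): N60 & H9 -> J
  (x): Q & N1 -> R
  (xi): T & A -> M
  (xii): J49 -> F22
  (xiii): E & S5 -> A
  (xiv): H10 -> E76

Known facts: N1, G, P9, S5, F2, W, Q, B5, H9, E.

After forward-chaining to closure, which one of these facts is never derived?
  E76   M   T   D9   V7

Round 1: (ii) [B5 -> T]; (x) [Q & N1 -> R]; (xiii) [E & S5 -> A]. New: T, R, A.
Round 2: (vii) [R & W -> J]; (viii) [R -> J49]; (xi) [T & A -> M]. New: J, J49, M.
Round 3: (vi) [J & H9 -> V7]; (xii) [J49 -> F22]. New: V7, F22.
Round 4: (iii) [V7 -> K2]. New: K2.
Round 5: (v) [K2 & M -> D9]. New: D9.
Derived: M (round 2), T (round 1), D9 (round 5), V7 (round 3). E76 never appears in any round.

E76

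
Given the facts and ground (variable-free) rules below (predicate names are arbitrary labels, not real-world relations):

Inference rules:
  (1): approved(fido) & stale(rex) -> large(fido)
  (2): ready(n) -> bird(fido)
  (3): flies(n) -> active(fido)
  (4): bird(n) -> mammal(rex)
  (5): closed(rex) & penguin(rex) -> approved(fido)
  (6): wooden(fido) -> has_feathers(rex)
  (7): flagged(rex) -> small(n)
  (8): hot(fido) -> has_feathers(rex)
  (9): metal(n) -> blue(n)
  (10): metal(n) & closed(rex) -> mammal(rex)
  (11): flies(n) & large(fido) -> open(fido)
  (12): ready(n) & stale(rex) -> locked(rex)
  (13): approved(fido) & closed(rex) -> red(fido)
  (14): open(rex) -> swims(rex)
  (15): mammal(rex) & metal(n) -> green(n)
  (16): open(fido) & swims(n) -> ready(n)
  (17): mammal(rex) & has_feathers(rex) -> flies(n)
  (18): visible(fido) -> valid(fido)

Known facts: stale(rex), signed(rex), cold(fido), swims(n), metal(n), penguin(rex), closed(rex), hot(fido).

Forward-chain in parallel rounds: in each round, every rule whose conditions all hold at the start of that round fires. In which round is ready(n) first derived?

Round 1 fires (5), (8), (9), (10), giving approved(fido), has_feathers(rex), blue(n), mammal(rex).
Round 2 fires (1), (13), (15), (17), giving large(fido), red(fido), green(n), flies(n).
Round 3 fires (3), (11), giving active(fido), open(fido).
Round 4 fires (16), giving ready(n).
ready(n) first appears in round 4.

4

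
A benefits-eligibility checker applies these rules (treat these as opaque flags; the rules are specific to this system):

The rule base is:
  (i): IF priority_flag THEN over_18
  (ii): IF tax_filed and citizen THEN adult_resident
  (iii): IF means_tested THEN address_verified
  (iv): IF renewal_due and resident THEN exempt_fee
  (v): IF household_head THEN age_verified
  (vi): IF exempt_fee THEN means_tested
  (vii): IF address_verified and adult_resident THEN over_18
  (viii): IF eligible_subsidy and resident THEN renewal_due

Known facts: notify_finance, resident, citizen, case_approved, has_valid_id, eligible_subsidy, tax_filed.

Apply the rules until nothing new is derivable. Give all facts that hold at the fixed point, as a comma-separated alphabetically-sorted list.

address_verified, adult_resident, case_approved, citizen, eligible_subsidy, exempt_fee, has_valid_id, means_tested, notify_finance, over_18, renewal_due, resident, tax_filed

Round 1: (ii) [IF tax_filed and citizen THEN adult_resident]; (viii) [IF eligible_subsidy and resident THEN renewal_due]. Adds adult_resident, renewal_due.
Round 2: (iv) [IF renewal_due and resident THEN exempt_fee]. Adds exempt_fee.
Round 3: (vi) [IF exempt_fee THEN means_tested]. Adds means_tested.
Round 4: (iii) [IF means_tested THEN address_verified]. Adds address_verified.
Round 5: (vii) [IF address_verified and adult_resident THEN over_18]. Adds over_18.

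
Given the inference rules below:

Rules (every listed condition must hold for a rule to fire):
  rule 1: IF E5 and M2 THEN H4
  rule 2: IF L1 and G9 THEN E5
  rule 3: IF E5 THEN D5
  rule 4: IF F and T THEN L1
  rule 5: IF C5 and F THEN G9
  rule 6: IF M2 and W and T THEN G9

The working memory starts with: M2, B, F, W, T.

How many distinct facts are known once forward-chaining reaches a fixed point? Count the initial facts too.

10

Round 1: rule 4 [IF F and T THEN L1]; rule 6 [IF M2 and W and T THEN G9]. Adds L1, G9.
Round 2: rule 2 [IF L1 and G9 THEN E5]. Adds E5.
Round 3: rule 1 [IF E5 and M2 THEN H4]; rule 3 [IF E5 THEN D5]. Adds H4, D5.
Closure: {B, D5, E5, F, G9, H4, L1, M2, T, W} — 10 facts.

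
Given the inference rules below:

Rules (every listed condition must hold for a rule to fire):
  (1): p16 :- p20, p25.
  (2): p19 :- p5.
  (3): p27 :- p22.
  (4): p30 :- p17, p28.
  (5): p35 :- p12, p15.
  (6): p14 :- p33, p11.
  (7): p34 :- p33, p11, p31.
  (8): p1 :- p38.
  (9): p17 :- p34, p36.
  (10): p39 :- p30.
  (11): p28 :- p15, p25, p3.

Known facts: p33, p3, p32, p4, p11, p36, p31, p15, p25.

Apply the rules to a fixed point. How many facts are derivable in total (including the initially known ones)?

Round 1: (6) [p14 :- p33, p11.]; (7) [p34 :- p33, p11, p31.]; (11) [p28 :- p15, p25, p3.]. New: p14, p34, p28.
Round 2: (9) [p17 :- p34, p36.]. New: p17.
Round 3: (4) [p30 :- p17, p28.]. New: p30.
Round 4: (10) [p39 :- p30.]. New: p39.
Closure: {p11, p14, p15, p17, p25, p28, p3, p30, p31, p32, p33, p34, p36, p39, p4} — 15 facts.

15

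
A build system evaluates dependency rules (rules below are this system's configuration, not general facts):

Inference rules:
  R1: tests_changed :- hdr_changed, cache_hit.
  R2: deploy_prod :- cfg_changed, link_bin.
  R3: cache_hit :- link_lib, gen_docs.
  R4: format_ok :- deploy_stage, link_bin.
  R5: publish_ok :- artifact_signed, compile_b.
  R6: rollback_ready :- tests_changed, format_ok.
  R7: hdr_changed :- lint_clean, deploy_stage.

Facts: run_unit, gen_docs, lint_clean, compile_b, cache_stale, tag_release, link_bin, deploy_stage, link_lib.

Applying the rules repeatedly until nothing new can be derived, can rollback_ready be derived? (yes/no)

yes

Round 1: R3 [cache_hit :- link_lib, gen_docs.]; R4 [format_ok :- deploy_stage, link_bin.]; R7 [hdr_changed :- lint_clean, deploy_stage.]. New: cache_hit, format_ok, hdr_changed.
Round 2: R1 [tests_changed :- hdr_changed, cache_hit.]. New: tests_changed.
Round 3: R6 [rollback_ready :- tests_changed, format_ok.]. New: rollback_ready.
rollback_ready appears in round 3, so it is derivable.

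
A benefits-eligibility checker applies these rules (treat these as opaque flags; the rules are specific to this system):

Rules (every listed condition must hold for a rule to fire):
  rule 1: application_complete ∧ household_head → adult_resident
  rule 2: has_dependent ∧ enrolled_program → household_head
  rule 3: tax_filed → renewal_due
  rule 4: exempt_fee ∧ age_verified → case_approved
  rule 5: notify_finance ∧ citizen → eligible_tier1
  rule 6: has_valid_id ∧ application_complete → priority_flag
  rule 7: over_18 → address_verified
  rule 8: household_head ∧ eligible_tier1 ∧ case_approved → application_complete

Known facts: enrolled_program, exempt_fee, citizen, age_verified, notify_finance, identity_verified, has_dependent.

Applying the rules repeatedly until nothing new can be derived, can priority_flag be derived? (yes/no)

Round 1 — rule 2, rule 4, rule 5, derive household_head, case_approved, eligible_tier1.
Round 2 — rule 8, derive application_complete.
Round 3 — rule 1, derive adult_resident.
Fixed point reached. priority_flag is concluded only by rule 6; rule 6 needs has_valid_id (never derived).

no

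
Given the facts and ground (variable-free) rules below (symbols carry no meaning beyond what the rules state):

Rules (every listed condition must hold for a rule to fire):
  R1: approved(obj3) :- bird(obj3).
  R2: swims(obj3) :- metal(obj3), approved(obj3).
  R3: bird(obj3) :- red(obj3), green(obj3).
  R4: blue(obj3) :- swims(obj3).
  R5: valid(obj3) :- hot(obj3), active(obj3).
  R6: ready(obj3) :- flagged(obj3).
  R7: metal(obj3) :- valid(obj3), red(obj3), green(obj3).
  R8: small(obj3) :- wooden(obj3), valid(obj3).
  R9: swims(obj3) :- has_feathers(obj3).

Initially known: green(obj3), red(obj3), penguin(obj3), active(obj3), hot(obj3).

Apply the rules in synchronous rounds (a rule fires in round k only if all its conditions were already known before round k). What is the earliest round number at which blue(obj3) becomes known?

Round 1: R3 [bird(obj3) :- red(obj3), green(obj3).]; R5 [valid(obj3) :- hot(obj3), active(obj3).]. Adds bird(obj3), valid(obj3).
Round 2: R1 [approved(obj3) :- bird(obj3).]; R7 [metal(obj3) :- valid(obj3), red(obj3), green(obj3).]. Adds approved(obj3), metal(obj3).
Round 3: R2 [swims(obj3) :- metal(obj3), approved(obj3).]. Adds swims(obj3).
Round 4: R4 [blue(obj3) :- swims(obj3).]. Adds blue(obj3).
blue(obj3) first appears in round 4.

4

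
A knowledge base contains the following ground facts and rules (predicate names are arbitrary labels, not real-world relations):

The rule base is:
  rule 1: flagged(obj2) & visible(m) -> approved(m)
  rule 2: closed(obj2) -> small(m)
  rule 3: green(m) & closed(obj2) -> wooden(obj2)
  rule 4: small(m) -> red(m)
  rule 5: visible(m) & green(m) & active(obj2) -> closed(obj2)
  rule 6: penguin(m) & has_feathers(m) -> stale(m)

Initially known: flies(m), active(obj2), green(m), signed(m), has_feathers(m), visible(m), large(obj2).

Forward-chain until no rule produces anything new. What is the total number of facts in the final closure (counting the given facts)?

11

Round 1 fires rule 5, giving closed(obj2).
Round 2 fires rule 2, rule 3, giving small(m), wooden(obj2).
Round 3 fires rule 4, giving red(m).
Closure: {active(obj2), closed(obj2), flies(m), green(m), has_feathers(m), large(obj2), red(m), signed(m), small(m), visible(m), wooden(obj2)} — 11 facts.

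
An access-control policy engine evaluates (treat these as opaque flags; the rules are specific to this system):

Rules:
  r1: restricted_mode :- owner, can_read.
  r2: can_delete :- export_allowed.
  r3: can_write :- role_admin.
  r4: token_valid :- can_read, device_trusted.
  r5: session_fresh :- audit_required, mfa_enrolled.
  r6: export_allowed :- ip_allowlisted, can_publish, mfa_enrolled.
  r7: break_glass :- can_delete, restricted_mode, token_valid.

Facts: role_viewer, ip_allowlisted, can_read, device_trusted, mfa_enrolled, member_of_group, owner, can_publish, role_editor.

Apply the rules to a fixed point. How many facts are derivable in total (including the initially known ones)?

Round 1: r1 [restricted_mode :- owner, can_read.]; r4 [token_valid :- can_read, device_trusted.]; r6 [export_allowed :- ip_allowlisted, can_publish, mfa_enrolled.]. Adds restricted_mode, token_valid, export_allowed.
Round 2: r2 [can_delete :- export_allowed.]. Adds can_delete.
Round 3: r7 [break_glass :- can_delete, restricted_mode, token_valid.]. Adds break_glass.
Closure: {break_glass, can_delete, can_publish, can_read, device_trusted, export_allowed, ip_allowlisted, member_of_group, mfa_enrolled, owner, restricted_mode, role_editor, role_viewer, token_valid} — 14 facts.

14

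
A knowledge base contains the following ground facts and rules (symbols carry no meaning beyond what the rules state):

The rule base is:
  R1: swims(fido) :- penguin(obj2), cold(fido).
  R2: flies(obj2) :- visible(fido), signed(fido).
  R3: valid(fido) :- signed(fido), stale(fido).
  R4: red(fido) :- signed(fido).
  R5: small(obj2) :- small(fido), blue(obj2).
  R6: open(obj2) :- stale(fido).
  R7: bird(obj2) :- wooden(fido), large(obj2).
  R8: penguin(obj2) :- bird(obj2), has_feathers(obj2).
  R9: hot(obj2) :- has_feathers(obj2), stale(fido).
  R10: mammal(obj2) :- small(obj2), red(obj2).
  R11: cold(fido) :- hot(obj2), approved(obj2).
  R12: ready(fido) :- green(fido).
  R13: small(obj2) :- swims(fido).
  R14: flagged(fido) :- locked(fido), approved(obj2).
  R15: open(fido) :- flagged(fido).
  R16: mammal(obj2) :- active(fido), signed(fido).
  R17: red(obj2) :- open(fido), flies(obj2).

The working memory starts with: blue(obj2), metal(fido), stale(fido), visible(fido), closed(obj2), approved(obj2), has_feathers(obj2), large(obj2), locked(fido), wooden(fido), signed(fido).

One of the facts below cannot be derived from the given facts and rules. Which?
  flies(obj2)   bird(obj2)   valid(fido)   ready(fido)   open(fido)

Round 1: R2 [flies(obj2) :- visible(fido), signed(fido).]; R3 [valid(fido) :- signed(fido), stale(fido).]; R4 [red(fido) :- signed(fido).]; R6 [open(obj2) :- stale(fido).]; R7 [bird(obj2) :- wooden(fido), large(obj2).]; R9 [hot(obj2) :- has_feathers(obj2), stale(fido).]; R14 [flagged(fido) :- locked(fido), approved(obj2).]. Adds flies(obj2), valid(fido), red(fido), open(obj2), bird(obj2), hot(obj2), flagged(fido).
Round 2: R8 [penguin(obj2) :- bird(obj2), has_feathers(obj2).]; R11 [cold(fido) :- hot(obj2), approved(obj2).]; R15 [open(fido) :- flagged(fido).]. Adds penguin(obj2), cold(fido), open(fido).
Round 3: R1 [swims(fido) :- penguin(obj2), cold(fido).]; R17 [red(obj2) :- open(fido), flies(obj2).]. Adds swims(fido), red(obj2).
Round 4: R13 [small(obj2) :- swims(fido).]. Adds small(obj2).
Round 5: R10 [mammal(obj2) :- small(obj2), red(obj2).]. Adds mammal(obj2).
Derived: flies(obj2) (round 1), valid(fido) (round 1), open(fido) (round 2), bird(obj2) (round 1). ready(fido) never appears in any round.

ready(fido)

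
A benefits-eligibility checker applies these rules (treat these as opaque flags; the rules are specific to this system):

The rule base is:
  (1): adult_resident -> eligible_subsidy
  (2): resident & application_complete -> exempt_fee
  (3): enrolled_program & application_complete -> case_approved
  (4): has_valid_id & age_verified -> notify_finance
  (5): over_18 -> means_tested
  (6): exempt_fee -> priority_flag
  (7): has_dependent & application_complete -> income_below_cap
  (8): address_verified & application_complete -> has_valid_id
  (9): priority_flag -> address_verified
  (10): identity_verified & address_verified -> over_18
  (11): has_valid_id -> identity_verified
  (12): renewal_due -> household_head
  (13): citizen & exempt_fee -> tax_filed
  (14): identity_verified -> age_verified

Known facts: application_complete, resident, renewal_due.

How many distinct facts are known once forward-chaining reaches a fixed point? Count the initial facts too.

13

Round 1: (2) [resident & application_complete -> exempt_fee]; (12) [renewal_due -> household_head]. Adds exempt_fee, household_head.
Round 2: (6) [exempt_fee -> priority_flag]. Adds priority_flag.
Round 3: (9) [priority_flag -> address_verified]. Adds address_verified.
Round 4: (8) [address_verified & application_complete -> has_valid_id]. Adds has_valid_id.
Round 5: (11) [has_valid_id -> identity_verified]. Adds identity_verified.
Round 6: (10) [identity_verified & address_verified -> over_18]; (14) [identity_verified -> age_verified]. Adds over_18, age_verified.
Round 7: (4) [has_valid_id & age_verified -> notify_finance]; (5) [over_18 -> means_tested]. Adds notify_finance, means_tested.
Closure: {address_verified, age_verified, application_complete, exempt_fee, has_valid_id, household_head, identity_verified, means_tested, notify_finance, over_18, priority_flag, renewal_due, resident} — 13 facts.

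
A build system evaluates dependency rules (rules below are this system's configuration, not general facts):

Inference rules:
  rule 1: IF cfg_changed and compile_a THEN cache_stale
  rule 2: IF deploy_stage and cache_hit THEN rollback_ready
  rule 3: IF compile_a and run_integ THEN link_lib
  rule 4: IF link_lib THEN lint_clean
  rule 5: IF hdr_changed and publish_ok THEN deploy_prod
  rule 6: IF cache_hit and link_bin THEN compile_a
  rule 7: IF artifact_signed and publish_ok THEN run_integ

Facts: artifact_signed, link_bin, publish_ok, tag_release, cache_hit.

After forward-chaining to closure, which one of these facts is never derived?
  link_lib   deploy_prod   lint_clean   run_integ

Round 1 fires rule 6, rule 7, giving compile_a, run_integ.
Round 2 fires rule 3, giving link_lib.
Round 3 fires rule 4, giving lint_clean.
Derived: link_lib (round 2), lint_clean (round 3), run_integ (round 1). deploy_prod never appears in any round.

deploy_prod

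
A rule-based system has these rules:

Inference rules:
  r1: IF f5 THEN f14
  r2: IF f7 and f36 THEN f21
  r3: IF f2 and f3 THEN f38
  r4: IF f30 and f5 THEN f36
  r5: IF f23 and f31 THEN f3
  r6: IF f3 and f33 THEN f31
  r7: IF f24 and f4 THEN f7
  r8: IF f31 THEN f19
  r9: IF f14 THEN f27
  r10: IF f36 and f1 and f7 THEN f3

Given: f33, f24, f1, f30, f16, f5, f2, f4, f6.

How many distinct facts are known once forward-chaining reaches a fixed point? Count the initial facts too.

18

Round 1: r1 [IF f5 THEN f14]; r4 [IF f30 and f5 THEN f36]; r7 [IF f24 and f4 THEN f7]. Adds f14, f36, f7.
Round 2: r2 [IF f7 and f36 THEN f21]; r9 [IF f14 THEN f27]; r10 [IF f36 and f1 and f7 THEN f3]. Adds f21, f27, f3.
Round 3: r3 [IF f2 and f3 THEN f38]; r6 [IF f3 and f33 THEN f31]. Adds f38, f31.
Round 4: r8 [IF f31 THEN f19]. Adds f19.
Closure: {f1, f14, f16, f19, f2, f21, f24, f27, f3, f30, f31, f33, f36, f38, f4, f5, f6, f7} — 18 facts.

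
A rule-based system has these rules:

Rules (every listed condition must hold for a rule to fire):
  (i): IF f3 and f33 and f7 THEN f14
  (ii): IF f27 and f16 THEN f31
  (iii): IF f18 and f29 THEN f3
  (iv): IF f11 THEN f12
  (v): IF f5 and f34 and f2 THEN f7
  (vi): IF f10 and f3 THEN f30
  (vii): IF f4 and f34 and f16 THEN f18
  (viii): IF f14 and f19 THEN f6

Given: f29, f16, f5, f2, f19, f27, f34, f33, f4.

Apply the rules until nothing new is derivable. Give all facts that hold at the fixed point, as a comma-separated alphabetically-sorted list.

f14, f16, f18, f19, f2, f27, f29, f3, f31, f33, f34, f4, f5, f6, f7

[1] (ii) [IF f27 and f16 THEN f31]; (v) [IF f5 and f34 and f2 THEN f7]; (vii) [IF f4 and f34 and f16 THEN f18]. ⇒ new: f31, f7, f18.
[2] (iii) [IF f18 and f29 THEN f3]. ⇒ new: f3.
[3] (i) [IF f3 and f33 and f7 THEN f14]. ⇒ new: f14.
[4] (viii) [IF f14 and f19 THEN f6]. ⇒ new: f6.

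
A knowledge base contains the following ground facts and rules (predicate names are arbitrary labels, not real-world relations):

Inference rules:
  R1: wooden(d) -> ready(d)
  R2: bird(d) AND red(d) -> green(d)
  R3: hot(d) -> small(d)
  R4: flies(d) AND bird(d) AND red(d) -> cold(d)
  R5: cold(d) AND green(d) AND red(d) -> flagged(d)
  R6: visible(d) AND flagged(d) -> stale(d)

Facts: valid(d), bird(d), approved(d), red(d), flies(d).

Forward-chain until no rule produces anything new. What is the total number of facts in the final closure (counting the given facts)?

8

Round 1 fires R2, R4, giving green(d), cold(d).
Round 2 fires R5, giving flagged(d).
Closure: {approved(d), bird(d), cold(d), flagged(d), flies(d), green(d), red(d), valid(d)} — 8 facts.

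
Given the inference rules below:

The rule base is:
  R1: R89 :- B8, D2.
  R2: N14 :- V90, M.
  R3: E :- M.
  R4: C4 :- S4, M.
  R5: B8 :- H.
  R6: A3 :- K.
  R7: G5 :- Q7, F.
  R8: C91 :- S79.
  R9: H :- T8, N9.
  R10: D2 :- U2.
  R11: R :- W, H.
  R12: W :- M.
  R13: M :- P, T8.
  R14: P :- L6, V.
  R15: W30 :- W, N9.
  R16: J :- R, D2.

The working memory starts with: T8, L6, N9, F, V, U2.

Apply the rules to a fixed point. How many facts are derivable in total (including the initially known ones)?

17

Round 1: R9 [H :- T8, N9.]; R10 [D2 :- U2.]; R14 [P :- L6, V.]. Adds H, D2, P.
Round 2: R5 [B8 :- H.]; R13 [M :- P, T8.]. Adds B8, M.
Round 3: R1 [R89 :- B8, D2.]; R3 [E :- M.]; R12 [W :- M.]. Adds R89, E, W.
Round 4: R11 [R :- W, H.]; R15 [W30 :- W, N9.]. Adds R, W30.
Round 5: R16 [J :- R, D2.]. Adds J.
Closure: {B8, D2, E, F, H, J, L6, M, N9, P, R, R89, T8, U2, V, W, W30} — 17 facts.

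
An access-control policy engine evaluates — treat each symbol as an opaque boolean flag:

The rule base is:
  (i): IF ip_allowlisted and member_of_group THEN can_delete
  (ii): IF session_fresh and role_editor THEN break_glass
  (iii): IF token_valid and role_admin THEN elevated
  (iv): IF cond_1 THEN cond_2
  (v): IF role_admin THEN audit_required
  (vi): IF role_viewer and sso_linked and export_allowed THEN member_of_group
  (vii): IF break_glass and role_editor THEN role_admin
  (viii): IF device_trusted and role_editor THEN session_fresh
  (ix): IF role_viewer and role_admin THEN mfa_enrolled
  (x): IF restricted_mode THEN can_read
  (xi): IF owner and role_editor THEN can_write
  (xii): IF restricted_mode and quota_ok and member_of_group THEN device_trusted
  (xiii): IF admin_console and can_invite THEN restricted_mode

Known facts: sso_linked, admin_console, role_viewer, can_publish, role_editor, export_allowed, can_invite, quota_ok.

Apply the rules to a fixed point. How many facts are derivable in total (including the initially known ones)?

[1] (vi) [IF role_viewer and sso_linked and export_allowed THEN member_of_group]; (xiii) [IF admin_console and can_invite THEN restricted_mode]. ⇒ new: member_of_group, restricted_mode.
[2] (x) [IF restricted_mode THEN can_read]; (xii) [IF restricted_mode and quota_ok and member_of_group THEN device_trusted]. ⇒ new: can_read, device_trusted.
[3] (viii) [IF device_trusted and role_editor THEN session_fresh]. ⇒ new: session_fresh.
[4] (ii) [IF session_fresh and role_editor THEN break_glass]. ⇒ new: break_glass.
[5] (vii) [IF break_glass and role_editor THEN role_admin]. ⇒ new: role_admin.
[6] (v) [IF role_admin THEN audit_required]; (ix) [IF role_viewer and role_admin THEN mfa_enrolled]. ⇒ new: audit_required, mfa_enrolled.
Closure: {admin_console, audit_required, break_glass, can_invite, can_publish, can_read, device_trusted, export_allowed, member_of_group, mfa_enrolled, quota_ok, restricted_mode, role_admin, role_editor, role_viewer, session_fresh, sso_linked} — 17 facts.

17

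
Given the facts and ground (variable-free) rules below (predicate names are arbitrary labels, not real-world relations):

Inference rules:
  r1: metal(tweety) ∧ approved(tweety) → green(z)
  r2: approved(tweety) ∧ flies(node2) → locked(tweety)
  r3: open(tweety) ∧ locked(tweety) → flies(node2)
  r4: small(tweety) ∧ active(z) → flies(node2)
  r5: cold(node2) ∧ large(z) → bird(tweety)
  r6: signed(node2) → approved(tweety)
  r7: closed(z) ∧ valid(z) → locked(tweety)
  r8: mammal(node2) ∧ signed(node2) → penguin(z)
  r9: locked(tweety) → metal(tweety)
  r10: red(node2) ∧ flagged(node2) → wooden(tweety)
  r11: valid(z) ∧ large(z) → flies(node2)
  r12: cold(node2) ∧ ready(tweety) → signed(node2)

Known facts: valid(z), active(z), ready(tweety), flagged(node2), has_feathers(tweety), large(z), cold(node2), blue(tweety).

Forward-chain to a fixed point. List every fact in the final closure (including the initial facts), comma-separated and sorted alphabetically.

Round 1 fires r5, r11, r12, giving bird(tweety), flies(node2), signed(node2).
Round 2 fires r6, giving approved(tweety).
Round 3 fires r2, giving locked(tweety).
Round 4 fires r9, giving metal(tweety).
Round 5 fires r1, giving green(z).

active(z), approved(tweety), bird(tweety), blue(tweety), cold(node2), flagged(node2), flies(node2), green(z), has_feathers(tweety), large(z), locked(tweety), metal(tweety), ready(tweety), signed(node2), valid(z)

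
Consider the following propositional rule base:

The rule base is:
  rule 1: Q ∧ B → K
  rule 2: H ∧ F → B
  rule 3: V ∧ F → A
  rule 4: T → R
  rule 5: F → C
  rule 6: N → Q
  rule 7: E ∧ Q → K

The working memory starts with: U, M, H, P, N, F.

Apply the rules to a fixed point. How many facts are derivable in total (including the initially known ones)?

Round 1 — rule 2, rule 5, rule 6, derive B, C, Q.
Round 2 — rule 1, derive K.
Closure: {B, C, F, H, K, M, N, P, Q, U} — 10 facts.

10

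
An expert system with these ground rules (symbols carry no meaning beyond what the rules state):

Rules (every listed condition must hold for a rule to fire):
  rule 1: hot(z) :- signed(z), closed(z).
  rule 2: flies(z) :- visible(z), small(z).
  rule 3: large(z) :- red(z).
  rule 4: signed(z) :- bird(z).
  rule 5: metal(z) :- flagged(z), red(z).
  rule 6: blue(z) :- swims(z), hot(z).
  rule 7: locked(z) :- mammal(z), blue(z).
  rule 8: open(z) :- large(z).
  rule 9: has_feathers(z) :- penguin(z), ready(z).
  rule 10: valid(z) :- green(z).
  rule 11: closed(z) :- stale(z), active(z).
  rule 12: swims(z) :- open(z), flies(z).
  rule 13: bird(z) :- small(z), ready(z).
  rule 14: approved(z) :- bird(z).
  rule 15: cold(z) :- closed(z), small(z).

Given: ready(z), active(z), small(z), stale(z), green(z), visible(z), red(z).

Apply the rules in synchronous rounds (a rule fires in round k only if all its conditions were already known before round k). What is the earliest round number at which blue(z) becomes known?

Round 1: rule 2 [flies(z) :- visible(z), small(z).]; rule 3 [large(z) :- red(z).]; rule 10 [valid(z) :- green(z).]; rule 11 [closed(z) :- stale(z), active(z).]; rule 13 [bird(z) :- small(z), ready(z).]. New: flies(z), large(z), valid(z), closed(z), bird(z).
Round 2: rule 4 [signed(z) :- bird(z).]; rule 8 [open(z) :- large(z).]; rule 14 [approved(z) :- bird(z).]; rule 15 [cold(z) :- closed(z), small(z).]. New: signed(z), open(z), approved(z), cold(z).
Round 3: rule 1 [hot(z) :- signed(z), closed(z).]; rule 12 [swims(z) :- open(z), flies(z).]. New: hot(z), swims(z).
Round 4: rule 6 [blue(z) :- swims(z), hot(z).]. New: blue(z).
blue(z) first appears in round 4.

4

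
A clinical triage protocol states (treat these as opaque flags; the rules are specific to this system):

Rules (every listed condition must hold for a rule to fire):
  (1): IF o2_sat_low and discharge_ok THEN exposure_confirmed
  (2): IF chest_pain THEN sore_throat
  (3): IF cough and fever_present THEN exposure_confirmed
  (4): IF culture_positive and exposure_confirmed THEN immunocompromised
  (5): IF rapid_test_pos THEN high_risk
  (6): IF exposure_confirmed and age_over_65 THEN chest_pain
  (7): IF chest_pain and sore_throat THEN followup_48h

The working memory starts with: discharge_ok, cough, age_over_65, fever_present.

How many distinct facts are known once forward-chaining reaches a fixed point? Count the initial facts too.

8

Round 1 fires (3), giving exposure_confirmed.
Round 2 fires (6), giving chest_pain.
Round 3 fires (2), giving sore_throat.
Round 4 fires (7), giving followup_48h.
Closure: {age_over_65, chest_pain, cough, discharge_ok, exposure_confirmed, fever_present, followup_48h, sore_throat} — 8 facts.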